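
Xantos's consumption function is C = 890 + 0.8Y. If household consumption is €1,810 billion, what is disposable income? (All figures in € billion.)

Y = 1150

890 + 0.8Y = 1810
0.8Y = 920, so Y = 920/0.8 = 1150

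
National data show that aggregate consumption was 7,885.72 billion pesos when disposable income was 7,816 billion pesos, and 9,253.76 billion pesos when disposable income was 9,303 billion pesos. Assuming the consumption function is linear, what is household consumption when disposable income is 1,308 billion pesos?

MPC = (9253.76 − 7885.72)/(9303 − 7816) = 1368.04/1487 = 0.92
a = 7885.72 − 0.92(7816) = 7885.72 − 7190.72 = 695
C = 695 + 0.92(1308) = 695 + 1203.36 = 1898.36

C = 1898.36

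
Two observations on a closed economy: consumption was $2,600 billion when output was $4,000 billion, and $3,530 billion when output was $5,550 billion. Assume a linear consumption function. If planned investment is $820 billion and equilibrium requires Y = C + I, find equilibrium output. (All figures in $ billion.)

Y = 2550

MPC = (3530 − 2600)/(5550 − 4000) = 930/1550 = 0.6
a = 2600 − 0.6(4000) = 200
Equilibrium: Y = 200 + 0.6Y + 820
0.4Y = 1020, so Y = 1020/0.4 = 2550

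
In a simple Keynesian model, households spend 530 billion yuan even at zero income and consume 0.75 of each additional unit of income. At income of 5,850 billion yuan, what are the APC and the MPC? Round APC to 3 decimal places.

MPC = 0.75 (the slope of the consumption function)
C = 530 + 0.75(5850) = 4917.5, so APC = 4917.5/5850 = 0.841

APC = 0.841; MPC = 0.75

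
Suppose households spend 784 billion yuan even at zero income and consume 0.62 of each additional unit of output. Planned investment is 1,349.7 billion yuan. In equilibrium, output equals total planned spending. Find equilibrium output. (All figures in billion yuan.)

Y = 5615

Y = C + I = 784 + 0.62Y + 1349.7
Y − 0.62Y = 2133.7
0.38Y = 2133.7, so Y = 2133.7/0.38 = 5615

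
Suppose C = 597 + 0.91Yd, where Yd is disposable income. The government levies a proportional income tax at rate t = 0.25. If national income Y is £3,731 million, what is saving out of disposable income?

Yd = (1 − 0.25)(3731) = 0.75(3731) = 2798.25
C = 597 + 0.91(2798.25) = 597 + 2546.4075 = 3143.4075
S = Yd − C = 2798.25 − 3143.4075 = -345.1575

S = -345.1575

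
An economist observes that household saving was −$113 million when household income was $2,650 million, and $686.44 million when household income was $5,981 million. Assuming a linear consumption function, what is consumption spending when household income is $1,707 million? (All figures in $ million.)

MPS = ΔS/ΔY = (686.44 − (-113))/(5981 − 2650) = 799.44/3331 = 0.24
MPC = 1 − MPS = 0.76
Autonomous saving = -113 − 0.24(2650) = -749, so a = 749
C = 749 + 0.76(1707) = 749 + 1297.32 = 2046.32

C = 2046.32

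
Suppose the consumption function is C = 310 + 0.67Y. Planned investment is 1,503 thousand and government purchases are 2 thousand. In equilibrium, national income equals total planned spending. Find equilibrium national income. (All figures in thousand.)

Y = 5500

Y = C + I + G = 310 + 0.67Y + 1503 + 2
Y − 0.67Y = 1815
0.33Y = 1815, so Y = 1815/0.33 = 5500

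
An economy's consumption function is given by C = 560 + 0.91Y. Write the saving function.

S = -560 + 0.09Y

S = Y − C = Y − (560 + 0.91Y) = -560 + (1 − 0.91)Y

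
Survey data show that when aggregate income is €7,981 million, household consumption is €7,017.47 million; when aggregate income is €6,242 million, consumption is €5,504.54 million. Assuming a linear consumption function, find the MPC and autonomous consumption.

MPC = ΔC/ΔY = (7017.47 − 5504.54)/(7981 − 6242) = 1512.93/1739 = 0.87
a = C − MPC·Y = 5504.54 − 0.87(6242) = 5504.54 − 5430.54 = 74

MPC = 0.87; a = 74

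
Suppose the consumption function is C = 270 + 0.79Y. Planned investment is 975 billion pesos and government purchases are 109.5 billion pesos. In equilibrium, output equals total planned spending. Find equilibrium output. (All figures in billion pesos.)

Y = 6450

Y = C + I + G = 270 + 0.79Y + 975 + 109.5
Y − 0.79Y = 1354.5
0.21Y = 1354.5, so Y = 1354.5/0.21 = 6450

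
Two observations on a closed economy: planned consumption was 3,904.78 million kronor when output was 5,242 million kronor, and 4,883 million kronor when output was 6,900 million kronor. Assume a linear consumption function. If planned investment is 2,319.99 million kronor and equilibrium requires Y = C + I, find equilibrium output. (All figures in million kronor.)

Y = 7639

MPC = (4883 − 3904.78)/(6900 − 5242) = 978.22/1658 = 0.59
a = 3904.78 − 0.59(5242) = 812
Equilibrium: Y = 812 + 0.59Y + 2319.99
0.41Y = 3131.99, so Y = 3131.99/0.41 = 7639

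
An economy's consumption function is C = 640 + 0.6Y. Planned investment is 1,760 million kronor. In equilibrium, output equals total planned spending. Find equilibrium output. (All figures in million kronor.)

Y = C + I = 640 + 0.6Y + 1760
Y − 0.6Y = 2400
0.4Y = 2400, so Y = 2400/0.4 = 6000

Y = 6000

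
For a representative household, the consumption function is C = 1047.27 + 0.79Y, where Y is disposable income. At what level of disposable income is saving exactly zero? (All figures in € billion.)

Y = 4987

At break-even, C = Y: 1047.27 + 0.79Y = Y
0.21Y = 1047.27, so Y = 1047.27/0.21 = 4987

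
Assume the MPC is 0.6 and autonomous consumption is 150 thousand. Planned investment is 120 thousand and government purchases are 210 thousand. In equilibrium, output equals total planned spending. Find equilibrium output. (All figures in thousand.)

Y = C + I + G = 150 + 0.6Y + 120 + 210
Y − 0.6Y = 480
0.4Y = 480, so Y = 480/0.4 = 1200

Y = 1200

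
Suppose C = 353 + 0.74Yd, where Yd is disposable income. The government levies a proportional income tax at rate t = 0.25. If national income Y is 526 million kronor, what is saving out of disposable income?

Yd = (1 − 0.25)(526) = 0.75(526) = 394.5
C = 353 + 0.74(394.5) = 353 + 291.93 = 644.93
S = Yd − C = 394.5 − 644.93 = -250.43

S = -250.43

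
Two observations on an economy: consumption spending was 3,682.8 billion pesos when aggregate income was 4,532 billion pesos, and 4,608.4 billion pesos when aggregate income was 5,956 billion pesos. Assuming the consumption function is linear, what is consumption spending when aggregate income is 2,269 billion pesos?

MPC = (4608.4 − 3682.8)/(5956 − 4532) = 925.6/1424 = 0.65
a = 3682.8 − 0.65(4532) = 3682.8 − 2945.8 = 737
C = 737 + 0.65(2269) = 737 + 1474.85 = 2211.85

C = 2211.85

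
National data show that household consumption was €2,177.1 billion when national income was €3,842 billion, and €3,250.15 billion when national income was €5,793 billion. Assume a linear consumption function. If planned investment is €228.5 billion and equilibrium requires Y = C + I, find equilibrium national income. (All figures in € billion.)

MPC = (3250.15 − 2177.1)/(5793 − 3842) = 1073.05/1951 = 0.55
a = 2177.1 − 0.55(3842) = 64
Equilibrium: Y = 64 + 0.55Y + 228.5
0.45Y = 292.5, so Y = 292.5/0.45 = 650

Y = 650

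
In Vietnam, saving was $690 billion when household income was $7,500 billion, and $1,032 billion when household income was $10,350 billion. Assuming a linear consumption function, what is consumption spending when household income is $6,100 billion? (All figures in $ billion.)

MPS = ΔS/ΔY = (1032 − 690)/(10350 − 7500) = 342/2850 = 0.12
MPC = 1 − MPS = 0.88
Autonomous saving = 690 − 0.12(7500) = -210, so a = 210
C = 210 + 0.88(6100) = 210 + 5368 = 5578

C = 5578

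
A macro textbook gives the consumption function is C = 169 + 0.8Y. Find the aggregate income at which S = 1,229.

Y = 6990

S = Y − C = -169 + 0.2Y
-169 + 0.2Y = 1229, so 0.2Y = 1398 and Y = 6990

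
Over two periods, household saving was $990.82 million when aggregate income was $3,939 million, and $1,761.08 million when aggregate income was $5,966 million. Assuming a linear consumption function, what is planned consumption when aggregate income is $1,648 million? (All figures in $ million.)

MPS = ΔS/ΔY = (1761.08 − 990.82)/(5966 − 3939) = 770.26/2027 = 0.38
MPC = 1 − MPS = 0.62
Autonomous saving = 990.82 − 0.38(3939) = -506, so a = 506
C = 506 + 0.62(1648) = 506 + 1021.76 = 1527.76

C = 1527.76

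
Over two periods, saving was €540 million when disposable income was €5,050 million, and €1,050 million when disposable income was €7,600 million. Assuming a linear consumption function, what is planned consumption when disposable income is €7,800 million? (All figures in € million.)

C = 6710

MPS = ΔS/ΔY = (1050 − 540)/(7600 − 5050) = 510/2550 = 0.2
MPC = 1 − MPS = 0.8
Autonomous saving = 540 − 0.2(5050) = -470, so a = 470
C = 470 + 0.8(7800) = 470 + 6240 = 6710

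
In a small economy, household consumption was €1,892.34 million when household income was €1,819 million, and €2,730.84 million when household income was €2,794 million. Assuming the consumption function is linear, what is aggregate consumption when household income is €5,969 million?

MPC = (2730.84 − 1892.34)/(2794 − 1819) = 838.5/975 = 0.86
a = 1892.34 − 0.86(1819) = 1892.34 − 1564.34 = 328
C = 328 + 0.86(5969) = 328 + 5133.34 = 5461.34

C = 5461.34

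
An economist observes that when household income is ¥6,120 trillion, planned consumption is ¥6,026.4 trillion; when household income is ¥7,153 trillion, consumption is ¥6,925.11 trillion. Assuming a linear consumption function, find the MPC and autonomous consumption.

MPC = 0.87; a = 702

MPC = ΔC/ΔY = (6925.11 − 6026.4)/(7153 − 6120) = 898.71/1033 = 0.87
a = C − MPC·Y = 6026.4 − 0.87(6120) = 6026.4 − 5324.4 = 702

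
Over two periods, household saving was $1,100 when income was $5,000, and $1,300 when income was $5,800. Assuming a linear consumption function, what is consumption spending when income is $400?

MPS = ΔS/ΔY = (1300 − 1100)/(5800 − 5000) = 200/800 = 0.25
MPC = 1 − MPS = 0.75
Autonomous saving = 1100 − 0.25(5000) = -150, so a = 150
C = 150 + 0.75(400) = 150 + 300 = 450

C = 450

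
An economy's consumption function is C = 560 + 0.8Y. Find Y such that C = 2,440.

560 + 0.8Y = 2440
0.8Y = 1880, so Y = 1880/0.8 = 2350

Y = 2350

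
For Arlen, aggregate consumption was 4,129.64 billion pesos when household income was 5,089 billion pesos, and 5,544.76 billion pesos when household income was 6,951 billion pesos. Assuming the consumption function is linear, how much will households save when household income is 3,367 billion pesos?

S = 546.08

MPC = (5544.76 − 4129.64)/(6951 − 5089) = 1415.12/1862 = 0.76
a = 4129.64 − 0.76(5089) = 4129.64 − 3867.64 = 262
C = 262 + 0.76(3367) = 2820.92
S = 3367 − 2820.92 = 546.08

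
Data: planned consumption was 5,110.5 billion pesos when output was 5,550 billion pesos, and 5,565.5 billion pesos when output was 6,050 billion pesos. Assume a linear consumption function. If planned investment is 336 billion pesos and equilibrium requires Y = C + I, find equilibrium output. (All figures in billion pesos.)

MPC = (5565.5 − 5110.5)/(6050 − 5550) = 455/500 = 0.91
a = 5110.5 − 0.91(5550) = 60
Equilibrium: Y = 60 + 0.91Y + 336
0.09Y = 396, so Y = 396/0.09 = 4400

Y = 4400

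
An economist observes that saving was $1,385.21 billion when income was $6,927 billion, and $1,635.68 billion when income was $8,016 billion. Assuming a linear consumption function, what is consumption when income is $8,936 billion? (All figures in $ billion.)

C = 7088.72

MPS = ΔS/ΔY = (1635.68 − 1385.21)/(8016 − 6927) = 250.47/1089 = 0.23
MPC = 1 − MPS = 0.77
Autonomous saving = 1385.21 − 0.23(6927) = -208, so a = 208
C = 208 + 0.77(8936) = 208 + 6880.72 = 7088.72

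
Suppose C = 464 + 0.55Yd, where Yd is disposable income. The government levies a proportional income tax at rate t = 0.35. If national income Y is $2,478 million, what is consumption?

C = 1349.885

Yd = (1 − 0.35)(2478) = 0.65(2478) = 1610.7
C = 464 + 0.55(1610.7) = 464 + 885.885 = 1349.885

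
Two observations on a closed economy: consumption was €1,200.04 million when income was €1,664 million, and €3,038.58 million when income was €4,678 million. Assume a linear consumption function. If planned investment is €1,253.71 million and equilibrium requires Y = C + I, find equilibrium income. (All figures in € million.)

Y = 3689

MPC = (3038.58 − 1200.04)/(4678 − 1664) = 1838.54/3014 = 0.61
a = 1200.04 − 0.61(1664) = 185
Equilibrium: Y = 185 + 0.61Y + 1253.71
0.39Y = 1438.71, so Y = 1438.71/0.39 = 3689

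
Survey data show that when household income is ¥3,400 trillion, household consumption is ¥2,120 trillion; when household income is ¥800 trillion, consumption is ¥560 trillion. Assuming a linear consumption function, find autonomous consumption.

a = 80

MPC = ΔC/ΔY = (2120 − 560)/(3400 − 800) = 1560/2600 = 0.6
a = C − MPC·Y = 560 − 0.6(800) = 560 − 480 = 80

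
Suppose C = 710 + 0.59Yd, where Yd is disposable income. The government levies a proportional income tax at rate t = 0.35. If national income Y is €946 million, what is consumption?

C = 1072.791

Yd = (1 − 0.35)(946) = 0.65(946) = 614.9
C = 710 + 0.59(614.9) = 710 + 362.791 = 1072.791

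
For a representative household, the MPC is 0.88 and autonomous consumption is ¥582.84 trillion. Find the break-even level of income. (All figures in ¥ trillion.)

At break-even, C = Y: 582.84 + 0.88Y = Y
0.12Y = 582.84, so Y = 582.84/0.12 = 4857

Y = 4857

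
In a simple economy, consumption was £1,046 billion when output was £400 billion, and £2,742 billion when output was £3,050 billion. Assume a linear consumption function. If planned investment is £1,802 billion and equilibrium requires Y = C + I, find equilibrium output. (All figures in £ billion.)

Y = 7200

MPC = (2742 − 1046)/(3050 − 400) = 1696/2650 = 0.64
a = 1046 − 0.64(400) = 790
Equilibrium: Y = 790 + 0.64Y + 1802
0.36Y = 2592, so Y = 2592/0.36 = 7200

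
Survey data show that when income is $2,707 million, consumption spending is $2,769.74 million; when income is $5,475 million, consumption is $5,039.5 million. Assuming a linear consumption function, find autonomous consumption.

MPC = ΔC/ΔY = (5039.5 − 2769.74)/(5475 − 2707) = 2269.76/2768 = 0.82
a = C − MPC·Y = 2769.74 − 0.82(2707) = 2769.74 − 2219.74 = 550

a = 550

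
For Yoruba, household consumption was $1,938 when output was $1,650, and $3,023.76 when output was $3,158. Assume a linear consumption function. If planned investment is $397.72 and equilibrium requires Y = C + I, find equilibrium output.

Y = 4099

MPC = (3023.76 − 1938)/(3158 − 1650) = 1085.76/1508 = 0.72
a = 1938 − 0.72(1650) = 750
Equilibrium: Y = 750 + 0.72Y + 397.72
0.28Y = 1147.72, so Y = 1147.72/0.28 = 4099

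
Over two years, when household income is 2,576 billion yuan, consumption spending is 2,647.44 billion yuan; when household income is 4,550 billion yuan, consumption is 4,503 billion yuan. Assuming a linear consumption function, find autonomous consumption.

MPC = ΔC/ΔY = (4503 − 2647.44)/(4550 − 2576) = 1855.56/1974 = 0.94
a = C − MPC·Y = 2647.44 − 0.94(2576) = 2647.44 − 2421.44 = 226

a = 226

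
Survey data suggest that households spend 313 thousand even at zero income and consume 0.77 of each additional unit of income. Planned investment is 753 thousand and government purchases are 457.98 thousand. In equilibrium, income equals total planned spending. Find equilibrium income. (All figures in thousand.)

Y = C + I + G = 313 + 0.77Y + 753 + 457.98
Y − 0.77Y = 1523.98
0.23Y = 1523.98, so Y = 1523.98/0.23 = 6626

Y = 6626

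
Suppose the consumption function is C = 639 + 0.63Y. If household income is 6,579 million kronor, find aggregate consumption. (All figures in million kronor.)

C = 639 + 0.63(6579) = 639 + 4144.77 = 4783.77

C = 4783.77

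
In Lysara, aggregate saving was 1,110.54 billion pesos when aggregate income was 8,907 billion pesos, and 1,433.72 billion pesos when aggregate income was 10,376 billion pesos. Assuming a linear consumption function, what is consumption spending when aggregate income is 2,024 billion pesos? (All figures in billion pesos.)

C = 2427.72

MPS = ΔS/ΔY = (1433.72 − 1110.54)/(10376 − 8907) = 323.18/1469 = 0.22
MPC = 1 − MPS = 0.78
Autonomous saving = 1110.54 − 0.22(8907) = -849, so a = 849
C = 849 + 0.78(2024) = 849 + 1578.72 = 2427.72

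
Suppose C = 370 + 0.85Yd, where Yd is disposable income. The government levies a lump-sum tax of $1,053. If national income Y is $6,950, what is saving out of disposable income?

Yd = Y − T = 6950 − 1053 = 5897
C = 370 + 0.85(5897) = 370 + 5012.45 = 5382.45
S = Yd − C = 5897 − 5382.45 = 514.55

S = 514.55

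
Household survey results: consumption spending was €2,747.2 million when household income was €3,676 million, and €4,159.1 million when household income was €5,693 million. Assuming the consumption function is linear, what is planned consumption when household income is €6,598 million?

C = 4792.6

MPC = (4159.1 − 2747.2)/(5693 − 3676) = 1411.9/2017 = 0.7
a = 2747.2 − 0.7(3676) = 2747.2 − 2573.2 = 174
C = 174 + 0.7(6598) = 174 + 4618.6 = 4792.6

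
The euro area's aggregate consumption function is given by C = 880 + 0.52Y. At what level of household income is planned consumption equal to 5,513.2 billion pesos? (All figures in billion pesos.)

880 + 0.52Y = 5513.2
0.52Y = 4633.2, so Y = 4633.2/0.52 = 8910

Y = 8910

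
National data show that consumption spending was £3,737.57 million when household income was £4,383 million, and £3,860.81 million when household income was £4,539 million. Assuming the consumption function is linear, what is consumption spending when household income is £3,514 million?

C = 3051.06

MPC = (3860.81 − 3737.57)/(4539 − 4383) = 123.24/156 = 0.79
a = 3737.57 − 0.79(4383) = 3737.57 − 3462.57 = 275
C = 275 + 0.79(3514) = 275 + 2776.06 = 3051.06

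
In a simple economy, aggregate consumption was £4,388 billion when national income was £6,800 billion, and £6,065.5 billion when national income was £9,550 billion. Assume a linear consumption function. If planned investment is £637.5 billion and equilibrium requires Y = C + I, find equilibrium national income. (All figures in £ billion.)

MPC = (6065.5 − 4388)/(9550 − 6800) = 1677.5/2750 = 0.61
a = 4388 − 0.61(6800) = 240
Equilibrium: Y = 240 + 0.61Y + 637.5
0.39Y = 877.5, so Y = 877.5/0.39 = 2250

Y = 2250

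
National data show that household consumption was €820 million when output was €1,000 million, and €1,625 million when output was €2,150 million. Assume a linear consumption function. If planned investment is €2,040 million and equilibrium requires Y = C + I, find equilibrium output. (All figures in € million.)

Y = 7200

MPC = (1625 − 820)/(2150 − 1000) = 805/1150 = 0.7
a = 820 − 0.7(1000) = 120
Equilibrium: Y = 120 + 0.7Y + 2040
0.3Y = 2160, so Y = 2160/0.3 = 7200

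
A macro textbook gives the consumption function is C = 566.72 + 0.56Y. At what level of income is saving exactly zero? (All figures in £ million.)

At break-even, C = Y: 566.72 + 0.56Y = Y
0.44Y = 566.72, so Y = 566.72/0.44 = 1288

Y = 1288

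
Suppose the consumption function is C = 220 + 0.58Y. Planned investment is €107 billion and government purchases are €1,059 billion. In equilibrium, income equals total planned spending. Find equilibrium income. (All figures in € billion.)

Y = 3300

Y = C + I + G = 220 + 0.58Y + 107 + 1059
Y − 0.58Y = 1386
0.42Y = 1386, so Y = 1386/0.42 = 3300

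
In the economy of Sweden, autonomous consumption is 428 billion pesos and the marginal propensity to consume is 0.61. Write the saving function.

S = Y − C = Y − (428 + 0.61Y) = -428 + (1 − 0.61)Y

S = -428 + 0.39Y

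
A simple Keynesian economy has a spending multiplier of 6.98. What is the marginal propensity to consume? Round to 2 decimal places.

MPC = 0.86

k = 1/(1 − MPC), so 1 − MPC = 1/k = 1/6.98 = 0.1433
MPC = 1 − 0.1433 = 0.86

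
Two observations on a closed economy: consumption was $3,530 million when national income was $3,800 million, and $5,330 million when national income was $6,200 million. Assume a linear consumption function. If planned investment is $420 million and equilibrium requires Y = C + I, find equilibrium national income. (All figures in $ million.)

MPC = (5330 − 3530)/(6200 − 3800) = 1800/2400 = 0.75
a = 3530 − 0.75(3800) = 680
Equilibrium: Y = 680 + 0.75Y + 420
0.25Y = 1100, so Y = 1100/0.25 = 4400

Y = 4400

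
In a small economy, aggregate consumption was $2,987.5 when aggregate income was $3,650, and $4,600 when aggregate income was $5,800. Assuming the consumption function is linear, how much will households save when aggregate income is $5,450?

S = 1112.5

MPC = (4600 − 2987.5)/(5800 − 3650) = 1612.5/2150 = 0.75
a = 2987.5 − 0.75(3650) = 2987.5 − 2737.5 = 250
C = 250 + 0.75(5450) = 4337.5
S = 5450 − 4337.5 = 1112.5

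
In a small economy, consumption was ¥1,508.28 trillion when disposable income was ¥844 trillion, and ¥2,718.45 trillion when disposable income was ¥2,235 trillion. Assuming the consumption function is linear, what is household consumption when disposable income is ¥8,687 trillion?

MPC = (2718.45 − 1508.28)/(2235 − 844) = 1210.17/1391 = 0.87
a = 1508.28 − 0.87(844) = 1508.28 − 734.28 = 774
C = 774 + 0.87(8687) = 774 + 7557.69 = 8331.69

C = 8331.69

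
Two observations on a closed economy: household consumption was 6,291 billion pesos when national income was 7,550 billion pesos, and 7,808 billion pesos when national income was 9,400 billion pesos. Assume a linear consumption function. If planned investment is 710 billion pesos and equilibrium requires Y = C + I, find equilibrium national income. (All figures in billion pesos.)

Y = 4500

MPC = (7808 − 6291)/(9400 − 7550) = 1517/1850 = 0.82
a = 6291 − 0.82(7550) = 100
Equilibrium: Y = 100 + 0.82Y + 710
0.18Y = 810, so Y = 810/0.18 = 4500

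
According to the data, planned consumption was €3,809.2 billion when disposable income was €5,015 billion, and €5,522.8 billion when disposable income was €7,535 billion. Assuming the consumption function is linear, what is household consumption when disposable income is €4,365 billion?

MPC = (5522.8 − 3809.2)/(7535 − 5015) = 1713.6/2520 = 0.68
a = 3809.2 − 0.68(5015) = 3809.2 − 3410.2 = 399
C = 399 + 0.68(4365) = 399 + 2968.2 = 3367.2

C = 3367.2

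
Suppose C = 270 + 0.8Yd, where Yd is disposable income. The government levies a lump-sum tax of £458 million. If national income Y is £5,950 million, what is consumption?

C = 4663.6

Yd = Y − T = 5950 − 458 = 5492
C = 270 + 0.8(5492) = 270 + 4393.6 = 4663.6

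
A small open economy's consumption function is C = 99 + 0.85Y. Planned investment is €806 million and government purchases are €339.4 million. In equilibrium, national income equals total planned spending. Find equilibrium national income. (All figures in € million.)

Y = C + I + G = 99 + 0.85Y + 806 + 339.4
Y − 0.85Y = 1244.4
0.15Y = 1244.4, so Y = 1244.4/0.15 = 8296

Y = 8296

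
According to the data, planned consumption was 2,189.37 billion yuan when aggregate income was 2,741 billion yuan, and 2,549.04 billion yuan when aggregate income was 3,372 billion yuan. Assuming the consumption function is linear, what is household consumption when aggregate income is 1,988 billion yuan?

C = 1760.16

MPC = (2549.04 − 2189.37)/(3372 − 2741) = 359.67/631 = 0.57
a = 2189.37 − 0.57(2741) = 2189.37 − 1562.37 = 627
C = 627 + 0.57(1988) = 627 + 1133.16 = 1760.16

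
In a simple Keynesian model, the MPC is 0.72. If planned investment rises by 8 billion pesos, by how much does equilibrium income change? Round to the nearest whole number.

The multiplier is 1/(1 − MPC) = 1/0.28.
ΔY = 8/0.28 = 28.57 ≈ 29

ΔY ≈ 29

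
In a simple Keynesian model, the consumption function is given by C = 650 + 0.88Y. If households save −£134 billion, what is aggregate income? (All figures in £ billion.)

S = Y − C = -650 + 0.12Y
-650 + 0.12Y = -134, so 0.12Y = 516 and Y = 4300

Y = 4300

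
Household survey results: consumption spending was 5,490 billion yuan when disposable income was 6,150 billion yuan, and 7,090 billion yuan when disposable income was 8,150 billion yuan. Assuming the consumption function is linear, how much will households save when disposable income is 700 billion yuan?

MPC = (7090 − 5490)/(8150 − 6150) = 1600/2000 = 0.8
a = 5490 − 0.8(6150) = 5490 − 4920 = 570
C = 570 + 0.8(700) = 1130
S = 700 − 1130 = -430

S = -430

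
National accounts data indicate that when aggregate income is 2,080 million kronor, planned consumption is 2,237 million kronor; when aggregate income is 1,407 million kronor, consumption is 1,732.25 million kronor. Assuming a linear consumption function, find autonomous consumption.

a = 677

MPC = ΔC/ΔY = (2237 − 1732.25)/(2080 − 1407) = 504.75/673 = 0.75
a = C − MPC·Y = 1732.25 − 0.75(1407) = 1732.25 − 1055.25 = 677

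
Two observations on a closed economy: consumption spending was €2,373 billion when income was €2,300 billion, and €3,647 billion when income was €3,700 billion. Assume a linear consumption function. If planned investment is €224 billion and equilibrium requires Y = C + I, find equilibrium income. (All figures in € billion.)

MPC = (3647 − 2373)/(3700 − 2300) = 1274/1400 = 0.91
a = 2373 − 0.91(2300) = 280
Equilibrium: Y = 280 + 0.91Y + 224
0.09Y = 504, so Y = 504/0.09 = 5600

Y = 5600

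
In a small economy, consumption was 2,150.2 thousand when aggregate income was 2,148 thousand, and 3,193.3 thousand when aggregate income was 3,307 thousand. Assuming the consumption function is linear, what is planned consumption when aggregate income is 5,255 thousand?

MPC = (3193.3 − 2150.2)/(3307 − 2148) = 1043.1/1159 = 0.9
a = 2150.2 − 0.9(2148) = 2150.2 − 1933.2 = 217
C = 217 + 0.9(5255) = 217 + 4729.5 = 4946.5

C = 4946.5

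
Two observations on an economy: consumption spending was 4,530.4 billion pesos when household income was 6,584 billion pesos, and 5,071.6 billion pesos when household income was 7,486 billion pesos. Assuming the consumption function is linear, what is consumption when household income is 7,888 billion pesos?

MPC = (5071.6 − 4530.4)/(7486 − 6584) = 541.2/902 = 0.6
a = 4530.4 − 0.6(6584) = 4530.4 − 3950.4 = 580
C = 580 + 0.6(7888) = 580 + 4732.8 = 5312.8

C = 5312.8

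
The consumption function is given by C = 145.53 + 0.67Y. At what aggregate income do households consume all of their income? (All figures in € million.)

Y = 441

At break-even, C = Y: 145.53 + 0.67Y = Y
0.33Y = 145.53, so Y = 145.53/0.33 = 441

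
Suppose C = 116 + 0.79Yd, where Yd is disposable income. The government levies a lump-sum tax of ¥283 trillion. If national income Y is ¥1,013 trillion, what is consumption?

C = 692.7

Yd = Y − T = 1013 − 283 = 730
C = 116 + 0.79(730) = 116 + 576.7 = 692.7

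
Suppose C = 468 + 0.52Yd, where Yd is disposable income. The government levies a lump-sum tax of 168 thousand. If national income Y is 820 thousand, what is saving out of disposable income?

S = -155.04

Yd = Y − T = 820 − 168 = 652
C = 468 + 0.52(652) = 468 + 339.04 = 807.04
S = Yd − C = 652 − 807.04 = -155.04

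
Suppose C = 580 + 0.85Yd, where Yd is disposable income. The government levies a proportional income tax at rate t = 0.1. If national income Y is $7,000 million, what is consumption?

Yd = (1 − 0.1)(7000) = 0.9(7000) = 6300
C = 580 + 0.85(6300) = 580 + 5355 = 5935

C = 5935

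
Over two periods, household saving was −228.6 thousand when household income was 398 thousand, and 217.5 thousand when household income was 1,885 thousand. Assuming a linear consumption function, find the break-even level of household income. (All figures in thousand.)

MPS = ΔS/ΔY = (217.5 − (-228.6))/(1885 − 398) = 446.1/1487 = 0.3
MPC = 1 − MPS = 0.7
From S(398) = -228.6: −a + 0.3(398) = -228.6, so a = 119.4 − (-228.6) = 348
Break-even (S = 0): Y = a/MPS = 348/0.3 = 1160

Y = 1160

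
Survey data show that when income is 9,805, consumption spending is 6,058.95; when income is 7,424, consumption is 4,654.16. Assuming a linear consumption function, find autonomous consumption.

MPC = ΔC/ΔY = (6058.95 − 4654.16)/(9805 − 7424) = 1404.79/2381 = 0.59
a = C − MPC·Y = 4654.16 − 0.59(7424) = 4654.16 − 4380.16 = 274

a = 274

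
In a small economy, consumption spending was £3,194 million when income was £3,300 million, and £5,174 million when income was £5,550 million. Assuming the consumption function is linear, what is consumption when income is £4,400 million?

C = 4162

MPC = (5174 − 3194)/(5550 − 3300) = 1980/2250 = 0.88
a = 3194 − 0.88(3300) = 3194 − 2904 = 290
C = 290 + 0.88(4400) = 290 + 3872 = 4162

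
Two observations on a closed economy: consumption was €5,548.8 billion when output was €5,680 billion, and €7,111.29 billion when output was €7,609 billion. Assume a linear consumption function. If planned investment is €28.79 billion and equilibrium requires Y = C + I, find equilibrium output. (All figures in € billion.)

MPC = (7111.29 − 5548.8)/(7609 − 5680) = 1562.49/1929 = 0.81
a = 5548.8 − 0.81(5680) = 948
Equilibrium: Y = 948 + 0.81Y + 28.79
0.19Y = 976.79, so Y = 976.79/0.19 = 5141

Y = 5141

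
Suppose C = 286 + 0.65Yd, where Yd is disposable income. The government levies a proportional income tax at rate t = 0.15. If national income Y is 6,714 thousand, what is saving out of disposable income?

S = 1711.415

Yd = (1 − 0.15)(6714) = 0.85(6714) = 5706.9
C = 286 + 0.65(5706.9) = 286 + 3709.485 = 3995.485
S = Yd − C = 5706.9 − 3995.485 = 1711.415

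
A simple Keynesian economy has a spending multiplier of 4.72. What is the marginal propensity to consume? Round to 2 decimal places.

k = 1/(1 − MPC), so 1 − MPC = 1/k = 1/4.72 = 0.2119
MPC = 1 − 0.2119 = 0.79

MPC = 0.79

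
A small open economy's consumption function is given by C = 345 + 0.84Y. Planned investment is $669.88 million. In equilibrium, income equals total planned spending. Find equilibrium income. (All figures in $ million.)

Y = 6343

Y = C + I = 345 + 0.84Y + 669.88
Y − 0.84Y = 1014.88
0.16Y = 1014.88, so Y = 1014.88/0.16 = 6343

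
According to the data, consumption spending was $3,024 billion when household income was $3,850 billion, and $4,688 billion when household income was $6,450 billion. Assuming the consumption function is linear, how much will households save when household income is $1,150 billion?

MPC = (4688 − 3024)/(6450 − 3850) = 1664/2600 = 0.64
a = 3024 − 0.64(3850) = 3024 − 2464 = 560
C = 560 + 0.64(1150) = 1296
S = 1150 − 1296 = -146

S = -146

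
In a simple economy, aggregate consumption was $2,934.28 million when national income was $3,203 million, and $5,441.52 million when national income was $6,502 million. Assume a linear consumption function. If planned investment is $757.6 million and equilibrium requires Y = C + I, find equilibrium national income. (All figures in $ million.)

MPC = (5441.52 − 2934.28)/(6502 − 3203) = 2507.24/3299 = 0.76
a = 2934.28 − 0.76(3203) = 500
Equilibrium: Y = 500 + 0.76Y + 757.6
0.24Y = 1257.6, so Y = 1257.6/0.24 = 5240

Y = 5240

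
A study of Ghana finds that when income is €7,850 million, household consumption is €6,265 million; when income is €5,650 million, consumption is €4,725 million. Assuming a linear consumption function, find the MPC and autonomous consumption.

MPC = ΔC/ΔY = (6265 − 4725)/(7850 − 5650) = 1540/2200 = 0.7
a = C − MPC·Y = 4725 − 0.7(5650) = 4725 − 3955 = 770

MPC = 0.7; a = 770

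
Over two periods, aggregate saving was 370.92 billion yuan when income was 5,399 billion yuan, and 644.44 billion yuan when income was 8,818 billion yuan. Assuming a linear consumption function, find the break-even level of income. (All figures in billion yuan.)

MPS = ΔS/ΔY = (644.44 − 370.92)/(8818 − 5399) = 273.52/3419 = 0.08
MPC = 1 − MPS = 0.92
From S(5399) = 370.92: −a + 0.08(5399) = 370.92, so a = 431.92 − 370.92 = 61
Break-even (S = 0): Y = a/MPS = 61/0.08 = 762.5

Y = 762.5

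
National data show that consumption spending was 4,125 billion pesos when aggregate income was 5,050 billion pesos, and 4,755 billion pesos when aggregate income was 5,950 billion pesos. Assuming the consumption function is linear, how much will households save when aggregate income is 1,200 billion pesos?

S = -230

MPC = (4755 − 4125)/(5950 − 5050) = 630/900 = 0.7
a = 4125 − 0.7(5050) = 4125 − 3535 = 590
C = 590 + 0.7(1200) = 1430
S = 1200 − 1430 = -230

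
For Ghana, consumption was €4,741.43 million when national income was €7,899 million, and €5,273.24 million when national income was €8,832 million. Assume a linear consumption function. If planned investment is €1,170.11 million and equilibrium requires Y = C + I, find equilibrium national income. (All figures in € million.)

MPC = (5273.24 − 4741.43)/(8832 − 7899) = 531.81/933 = 0.57
a = 4741.43 − 0.57(7899) = 239
Equilibrium: Y = 239 + 0.57Y + 1170.11
0.43Y = 1409.11, so Y = 1409.11/0.43 = 3277

Y = 3277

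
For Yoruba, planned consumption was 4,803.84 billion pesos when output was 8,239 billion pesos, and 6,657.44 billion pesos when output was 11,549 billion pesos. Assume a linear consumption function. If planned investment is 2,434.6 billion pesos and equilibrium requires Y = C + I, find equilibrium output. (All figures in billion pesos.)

MPC = (6657.44 − 4803.84)/(11549 − 8239) = 1853.6/3310 = 0.56
a = 4803.84 − 0.56(8239) = 190
Equilibrium: Y = 190 + 0.56Y + 2434.6
0.44Y = 2624.6, so Y = 2624.6/0.44 = 5965

Y = 5965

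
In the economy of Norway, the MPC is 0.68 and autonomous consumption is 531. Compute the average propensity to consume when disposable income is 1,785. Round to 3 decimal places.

C = 531 + 0.68(1785) = 1744.8
APC = C/Y = 1744.8/1785 = 0.977

APC = 0.977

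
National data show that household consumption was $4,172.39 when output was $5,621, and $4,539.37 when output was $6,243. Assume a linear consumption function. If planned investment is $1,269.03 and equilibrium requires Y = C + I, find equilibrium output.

MPC = (4539.37 − 4172.39)/(6243 − 5621) = 366.98/622 = 0.59
a = 4172.39 − 0.59(5621) = 856
Equilibrium: Y = 856 + 0.59Y + 1269.03
0.41Y = 2125.03, so Y = 2125.03/0.41 = 5183

Y = 5183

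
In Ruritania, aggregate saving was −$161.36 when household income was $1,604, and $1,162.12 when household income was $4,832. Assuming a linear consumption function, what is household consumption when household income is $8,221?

C = 5669.39

MPS = ΔS/ΔY = (1162.12 − (-161.36))/(4832 − 1604) = 1323.48/3228 = 0.41
MPC = 1 − MPS = 0.59
Autonomous saving = -161.36 − 0.41(1604) = -819, so a = 819
C = 819 + 0.59(8221) = 819 + 4850.39 = 5669.39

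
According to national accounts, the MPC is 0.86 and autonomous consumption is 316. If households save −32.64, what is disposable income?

S = Y − C = -316 + 0.14Y
-316 + 0.14Y = -32.64, so 0.14Y = 283.36 and Y = 2024

Y = 2024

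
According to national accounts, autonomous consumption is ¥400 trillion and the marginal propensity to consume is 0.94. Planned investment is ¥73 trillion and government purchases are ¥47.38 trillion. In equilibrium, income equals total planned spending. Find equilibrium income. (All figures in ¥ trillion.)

Y = 8673

Y = C + I + G = 400 + 0.94Y + 73 + 47.38
Y − 0.94Y = 520.38
0.06Y = 520.38, so Y = 520.38/0.06 = 8673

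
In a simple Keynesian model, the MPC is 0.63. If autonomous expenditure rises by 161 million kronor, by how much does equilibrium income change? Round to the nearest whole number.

ΔY ≈ 435

The multiplier is 1/(1 − MPC) = 1/0.37.
ΔY = 161/0.37 = 435.14 ≈ 435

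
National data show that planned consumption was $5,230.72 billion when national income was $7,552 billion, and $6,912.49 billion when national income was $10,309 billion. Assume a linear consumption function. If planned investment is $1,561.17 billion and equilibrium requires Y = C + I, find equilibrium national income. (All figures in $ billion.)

MPC = (6912.49 − 5230.72)/(10309 − 7552) = 1681.77/2757 = 0.61
a = 5230.72 − 0.61(7552) = 624
Equilibrium: Y = 624 + 0.61Y + 1561.17
0.39Y = 2185.17, so Y = 2185.17/0.39 = 5603

Y = 5603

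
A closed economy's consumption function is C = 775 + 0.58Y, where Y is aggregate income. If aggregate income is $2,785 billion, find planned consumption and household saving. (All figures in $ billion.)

C = 2390.3; S = 394.7

C = 775 + 0.58(2785) = 775 + 1615.3 = 2390.3
S = Y − C = 2785 − 2390.3 = 394.7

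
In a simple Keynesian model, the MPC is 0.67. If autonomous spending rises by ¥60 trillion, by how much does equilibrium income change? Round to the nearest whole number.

The multiplier is 1/(1 − MPC) = 1/0.33.
ΔY = 60/0.33 = 181.82 ≈ 182

ΔY ≈ 182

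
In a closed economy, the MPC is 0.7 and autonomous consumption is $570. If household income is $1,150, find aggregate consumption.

C = 1375

C = 570 + 0.7(1150) = 570 + 805 = 1375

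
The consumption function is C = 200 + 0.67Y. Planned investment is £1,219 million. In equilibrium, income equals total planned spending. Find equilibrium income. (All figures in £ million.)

Y = C + I = 200 + 0.67Y + 1219
Y − 0.67Y = 1419
0.33Y = 1419, so Y = 1419/0.33 = 4300

Y = 4300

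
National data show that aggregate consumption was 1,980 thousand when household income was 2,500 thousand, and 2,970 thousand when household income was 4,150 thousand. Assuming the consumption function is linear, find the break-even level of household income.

MPC = (2970 − 1980)/(4150 − 2500) = 990/1650 = 0.6
a = 1980 − 0.6(2500) = 1980 − 1500 = 480
Break-even: Y = a/(1−MPC) = 480/0.4 = 1200

Y = 1200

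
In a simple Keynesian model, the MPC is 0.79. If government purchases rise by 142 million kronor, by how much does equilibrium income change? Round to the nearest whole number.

The multiplier is 1/(1 − MPC) = 1/0.21.
ΔY = 142/0.21 = 676.19 ≈ 676

ΔY ≈ 676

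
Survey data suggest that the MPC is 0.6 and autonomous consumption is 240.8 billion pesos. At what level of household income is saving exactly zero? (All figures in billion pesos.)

Y = 602

At break-even, C = Y: 240.8 + 0.6Y = Y
0.4Y = 240.8, so Y = 240.8/0.4 = 602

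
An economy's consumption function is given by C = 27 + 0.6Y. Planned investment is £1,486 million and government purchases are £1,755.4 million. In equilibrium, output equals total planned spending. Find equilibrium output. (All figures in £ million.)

Y = 8171

Y = C + I + G = 27 + 0.6Y + 1486 + 1755.4
Y − 0.6Y = 3268.4
0.4Y = 3268.4, so Y = 3268.4/0.4 = 8171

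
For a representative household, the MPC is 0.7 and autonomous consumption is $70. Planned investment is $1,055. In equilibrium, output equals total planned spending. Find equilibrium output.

Y = 3750

Y = C + I = 70 + 0.7Y + 1055
Y − 0.7Y = 1125
0.3Y = 1125, so Y = 1125/0.3 = 3750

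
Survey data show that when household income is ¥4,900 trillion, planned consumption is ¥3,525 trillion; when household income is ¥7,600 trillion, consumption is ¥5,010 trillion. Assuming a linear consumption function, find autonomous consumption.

a = 830

MPC = ΔC/ΔY = (5010 − 3525)/(7600 − 4900) = 1485/2700 = 0.55
a = C − MPC·Y = 3525 − 0.55(4900) = 3525 − 2695 = 830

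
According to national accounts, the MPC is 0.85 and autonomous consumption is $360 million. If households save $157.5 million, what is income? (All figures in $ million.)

S = Y − C = -360 + 0.15Y
-360 + 0.15Y = 157.5, so 0.15Y = 517.5 and Y = 3450

Y = 3450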